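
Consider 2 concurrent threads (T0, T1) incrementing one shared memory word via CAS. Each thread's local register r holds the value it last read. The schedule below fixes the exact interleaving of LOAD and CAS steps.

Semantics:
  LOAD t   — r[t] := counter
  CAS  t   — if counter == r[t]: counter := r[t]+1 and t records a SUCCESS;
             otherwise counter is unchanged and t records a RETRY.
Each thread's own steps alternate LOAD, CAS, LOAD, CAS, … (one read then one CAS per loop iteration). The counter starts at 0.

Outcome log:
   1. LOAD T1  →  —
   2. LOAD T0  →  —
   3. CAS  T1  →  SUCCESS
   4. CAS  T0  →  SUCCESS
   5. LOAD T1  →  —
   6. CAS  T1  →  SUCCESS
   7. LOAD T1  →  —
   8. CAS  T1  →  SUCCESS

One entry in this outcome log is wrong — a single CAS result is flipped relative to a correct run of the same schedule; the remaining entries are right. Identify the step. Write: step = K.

step = 4

Reference trace:
[1] T1.load  rd  (counter 0, T1.r 0)
[2] T0.load  rd  (counter 0, T0.r 0)
[3] T1.cas  hit  (counter 1, T1.r 0)
[4] T0.cas  miss  (counter 1, T0.r 0)
[5] T1.load  rd  (counter 1, T1.r 1)
[6] T1.cas  hit  (counter 2, T1.r 1)
[7] T1.load  rd  (counter 2, T1.r 2)
[8] T1.cas  hit  (counter 3, T1.r 2)
Mismatch at 4.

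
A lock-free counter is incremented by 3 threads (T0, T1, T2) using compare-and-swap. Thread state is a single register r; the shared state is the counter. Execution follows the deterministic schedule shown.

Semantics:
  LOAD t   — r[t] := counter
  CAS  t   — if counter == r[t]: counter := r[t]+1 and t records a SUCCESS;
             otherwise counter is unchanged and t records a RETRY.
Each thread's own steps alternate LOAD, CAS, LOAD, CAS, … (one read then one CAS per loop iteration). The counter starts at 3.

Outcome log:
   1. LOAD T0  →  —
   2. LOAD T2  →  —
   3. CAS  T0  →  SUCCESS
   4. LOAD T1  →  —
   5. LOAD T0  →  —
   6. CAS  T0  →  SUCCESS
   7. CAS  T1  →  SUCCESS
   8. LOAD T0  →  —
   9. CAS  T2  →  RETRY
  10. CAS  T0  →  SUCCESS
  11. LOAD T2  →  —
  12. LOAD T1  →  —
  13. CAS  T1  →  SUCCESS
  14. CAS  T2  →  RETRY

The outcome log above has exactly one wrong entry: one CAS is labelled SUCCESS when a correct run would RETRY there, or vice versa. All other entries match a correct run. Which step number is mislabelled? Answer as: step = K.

Reference trace:
step 1: T0 LOAD ⇒ load; ctr=3 reg=3
step 2: T2 LOAD ⇒ load; ctr=3 reg=3
step 3: T0 CAS ⇒ ok; ctr=4 reg=3
step 4: T1 LOAD ⇒ load; ctr=4 reg=4
step 5: T0 LOAD ⇒ load; ctr=4 reg=4
step 6: T0 CAS ⇒ ok; ctr=5 reg=4
step 7: T1 CAS ⇒ retry; ctr=5 reg=4
step 8: T0 LOAD ⇒ load; ctr=5 reg=5
step 9: T2 CAS ⇒ retry; ctr=5 reg=3
step 10: T0 CAS ⇒ ok; ctr=6 reg=5
step 11: T2 LOAD ⇒ load; ctr=6 reg=6
step 12: T1 LOAD ⇒ load; ctr=6 reg=6
step 13: T1 CAS ⇒ ok; ctr=7 reg=6
step 14: T2 CAS ⇒ retry; ctr=7 reg=6
Flip is step 7.

step = 7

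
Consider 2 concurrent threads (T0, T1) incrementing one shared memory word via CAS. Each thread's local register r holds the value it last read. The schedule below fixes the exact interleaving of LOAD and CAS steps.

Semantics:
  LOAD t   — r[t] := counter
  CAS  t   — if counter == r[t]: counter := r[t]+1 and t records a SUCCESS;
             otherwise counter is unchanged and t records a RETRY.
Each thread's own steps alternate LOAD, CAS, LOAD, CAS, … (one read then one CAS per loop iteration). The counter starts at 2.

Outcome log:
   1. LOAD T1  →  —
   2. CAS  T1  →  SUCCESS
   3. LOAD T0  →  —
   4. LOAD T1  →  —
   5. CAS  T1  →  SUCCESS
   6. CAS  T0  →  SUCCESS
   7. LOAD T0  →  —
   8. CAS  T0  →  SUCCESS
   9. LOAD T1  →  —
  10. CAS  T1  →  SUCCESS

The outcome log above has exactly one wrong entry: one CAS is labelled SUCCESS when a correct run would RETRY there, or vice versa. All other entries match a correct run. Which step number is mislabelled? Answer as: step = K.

step = 6

Re-executing:
T1 LOAD — after: cnt=2, r=2 — load
T1 CAS — after: cnt=3, r=2 — ok
T0 LOAD — after: cnt=3, r=3 — load
T1 LOAD — after: cnt=3, r=3 — load
T1 CAS — after: cnt=4, r=3 — ok
T0 CAS — after: cnt=4, r=3 — retry
T0 LOAD — after: cnt=4, r=4 — load
T0 CAS — after: cnt=5, r=4 — ok
T1 LOAD — after: cnt=5, r=5 — load
T1 CAS — after: cnt=6, r=5 — ok
Flip is step 6.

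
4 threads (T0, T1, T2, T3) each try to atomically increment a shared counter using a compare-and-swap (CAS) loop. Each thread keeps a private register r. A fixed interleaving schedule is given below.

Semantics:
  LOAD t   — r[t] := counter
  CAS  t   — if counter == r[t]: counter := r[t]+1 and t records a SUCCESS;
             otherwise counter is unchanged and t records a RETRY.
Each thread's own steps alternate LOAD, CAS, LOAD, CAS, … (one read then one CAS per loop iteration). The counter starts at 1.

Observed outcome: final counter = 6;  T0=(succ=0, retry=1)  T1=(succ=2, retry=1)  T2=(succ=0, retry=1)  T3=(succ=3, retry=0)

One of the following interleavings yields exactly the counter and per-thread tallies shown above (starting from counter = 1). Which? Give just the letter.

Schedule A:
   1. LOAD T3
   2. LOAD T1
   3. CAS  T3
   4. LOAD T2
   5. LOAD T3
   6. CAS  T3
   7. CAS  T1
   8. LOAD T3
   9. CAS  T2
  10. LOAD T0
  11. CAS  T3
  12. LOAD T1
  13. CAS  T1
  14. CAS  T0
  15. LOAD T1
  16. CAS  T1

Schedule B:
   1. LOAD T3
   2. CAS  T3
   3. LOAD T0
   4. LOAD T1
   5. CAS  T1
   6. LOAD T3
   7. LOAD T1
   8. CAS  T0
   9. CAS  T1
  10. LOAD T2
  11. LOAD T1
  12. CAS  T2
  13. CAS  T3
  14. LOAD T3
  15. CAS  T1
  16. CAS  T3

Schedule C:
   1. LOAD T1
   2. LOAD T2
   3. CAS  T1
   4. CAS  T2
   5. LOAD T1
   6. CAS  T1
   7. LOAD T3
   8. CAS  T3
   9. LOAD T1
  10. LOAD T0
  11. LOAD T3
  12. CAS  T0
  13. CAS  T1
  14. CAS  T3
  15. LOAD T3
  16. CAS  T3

Simulating candidate A:
step 1: T3 LOAD ⇒ load; ctr=1 reg=1
step 2: T1 LOAD ⇒ load; ctr=1 reg=1
step 3: T3 CAS ⇒ ok; ctr=2 reg=1
step 4: T2 LOAD ⇒ load; ctr=2 reg=2
step 5: T3 LOAD ⇒ load; ctr=2 reg=2
step 6: T3 CAS ⇒ ok; ctr=3 reg=2
step 7: T1 CAS ⇒ retry; ctr=3 reg=1
step 8: T3 LOAD ⇒ load; ctr=3 reg=3
step 9: T2 CAS ⇒ retry; ctr=3 reg=2
step 10: T0 LOAD ⇒ load; ctr=3 reg=3
step 11: T3 CAS ⇒ ok; ctr=4 reg=3
step 12: T1 LOAD ⇒ load; ctr=4 reg=4
step 13: T1 CAS ⇒ ok; ctr=5 reg=4
step 14: T0 CAS ⇒ retry; ctr=5 reg=3
step 15: T1 LOAD ⇒ load; ctr=5 reg=5
step 16: T1 CAS ⇒ ok; ctr=6 reg=5

A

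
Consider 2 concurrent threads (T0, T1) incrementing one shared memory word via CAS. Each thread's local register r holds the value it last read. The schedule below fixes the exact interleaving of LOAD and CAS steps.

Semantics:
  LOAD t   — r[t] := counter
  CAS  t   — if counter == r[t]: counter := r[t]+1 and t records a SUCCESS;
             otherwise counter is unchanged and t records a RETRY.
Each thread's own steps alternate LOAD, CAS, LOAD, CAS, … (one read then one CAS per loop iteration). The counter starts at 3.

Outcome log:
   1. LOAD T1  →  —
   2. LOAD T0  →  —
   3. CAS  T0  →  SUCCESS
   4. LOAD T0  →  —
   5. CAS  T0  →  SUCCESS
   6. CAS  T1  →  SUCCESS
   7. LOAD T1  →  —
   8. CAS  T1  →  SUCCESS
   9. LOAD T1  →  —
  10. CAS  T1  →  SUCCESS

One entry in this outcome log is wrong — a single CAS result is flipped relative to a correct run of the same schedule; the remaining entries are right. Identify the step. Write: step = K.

Correct run:
[1] T1.load  rd  (counter 3, T1.r 3)
[2] T0.load  rd  (counter 3, T0.r 3)
[3] T0.cas  hit  (counter 4, T0.r 3)
[4] T0.load  rd  (counter 4, T0.r 4)
[5] T0.cas  hit  (counter 5, T0.r 4)
[6] T1.cas  miss  (counter 5, T1.r 3)
[7] T1.load  rd  (counter 5, T1.r 5)
[8] T1.cas  hit  (counter 6, T1.r 5)
[9] T1.load  rd  (counter 6, T1.r 6)
[10] T1.cas  hit  (counter 7, T1.r 6)
Log disagrees first at step 6.

step = 6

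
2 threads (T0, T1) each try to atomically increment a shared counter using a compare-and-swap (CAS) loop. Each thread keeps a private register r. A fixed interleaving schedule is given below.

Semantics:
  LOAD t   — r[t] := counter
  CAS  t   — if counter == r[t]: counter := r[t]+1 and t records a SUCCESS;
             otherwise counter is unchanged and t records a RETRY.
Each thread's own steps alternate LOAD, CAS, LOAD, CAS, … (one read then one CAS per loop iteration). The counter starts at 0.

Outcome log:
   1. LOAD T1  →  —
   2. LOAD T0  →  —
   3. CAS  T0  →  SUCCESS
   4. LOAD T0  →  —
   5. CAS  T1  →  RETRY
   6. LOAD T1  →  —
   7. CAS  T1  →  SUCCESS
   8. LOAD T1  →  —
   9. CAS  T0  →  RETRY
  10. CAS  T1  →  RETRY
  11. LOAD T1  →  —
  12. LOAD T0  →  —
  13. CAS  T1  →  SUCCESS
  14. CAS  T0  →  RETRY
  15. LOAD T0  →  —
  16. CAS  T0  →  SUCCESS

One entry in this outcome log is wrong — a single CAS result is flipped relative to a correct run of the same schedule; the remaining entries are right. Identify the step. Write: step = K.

step = 10

Re-executing:
T1 LOAD — after: cnt=0, r=0 — load
T0 LOAD — after: cnt=0, r=0 — load
T0 CAS — after: cnt=1, r=0 — ok
T0 LOAD — after: cnt=1, r=1 — load
T1 CAS — after: cnt=1, r=0 — retry
T1 LOAD — after: cnt=1, r=1 — load
T1 CAS — after: cnt=2, r=1 — ok
T1 LOAD — after: cnt=2, r=2 — load
T0 CAS — after: cnt=2, r=1 — retry
T1 CAS — after: cnt=3, r=2 — ok
T1 LOAD — after: cnt=3, r=3 — load
T0 LOAD — after: cnt=3, r=3 — load
T1 CAS — after: cnt=4, r=3 — ok
T0 CAS — after: cnt=4, r=3 — retry
T0 LOAD — after: cnt=4, r=4 — load
T0 CAS — after: cnt=5, r=4 — ok
Log disagrees first at step 10.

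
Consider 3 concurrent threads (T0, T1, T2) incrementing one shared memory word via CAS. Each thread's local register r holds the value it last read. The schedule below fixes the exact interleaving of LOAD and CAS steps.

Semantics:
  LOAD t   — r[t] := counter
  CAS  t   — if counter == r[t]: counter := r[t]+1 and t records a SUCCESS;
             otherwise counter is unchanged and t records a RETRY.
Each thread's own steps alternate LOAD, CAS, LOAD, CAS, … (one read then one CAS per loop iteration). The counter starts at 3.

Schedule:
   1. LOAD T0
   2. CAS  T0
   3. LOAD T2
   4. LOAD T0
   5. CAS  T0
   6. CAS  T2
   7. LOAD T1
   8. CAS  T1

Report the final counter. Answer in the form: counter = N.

counter = 6

   1) LOAD T0:  M=3  r_T0=3
   2) CAS  T0:  M=4  r_T0=3 ✓
   3) LOAD T2:  M=4  r_T2=4
   4) LOAD T0:  M=4  r_T0=4
   5) CAS  T0:  M=5  r_T0=4 ✓
   6) CAS  T2:  M=5  r_T2=4 ✗
   7) LOAD T1:  M=5  r_T1=5
   8) CAS  T1:  M=6  r_T1=5 ✓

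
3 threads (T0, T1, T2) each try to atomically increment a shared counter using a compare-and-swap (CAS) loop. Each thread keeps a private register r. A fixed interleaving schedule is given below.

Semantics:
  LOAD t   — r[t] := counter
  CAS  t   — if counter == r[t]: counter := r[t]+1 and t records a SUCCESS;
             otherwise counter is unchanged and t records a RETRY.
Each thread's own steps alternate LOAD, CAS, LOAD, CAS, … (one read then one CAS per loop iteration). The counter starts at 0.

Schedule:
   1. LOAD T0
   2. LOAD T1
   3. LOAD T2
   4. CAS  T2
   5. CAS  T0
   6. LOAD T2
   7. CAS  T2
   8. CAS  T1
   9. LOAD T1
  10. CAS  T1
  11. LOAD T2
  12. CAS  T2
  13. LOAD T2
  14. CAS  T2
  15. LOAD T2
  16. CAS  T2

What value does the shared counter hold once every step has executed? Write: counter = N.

counter = 6

[1] T0.load  rd  (counter 0, T0.r 0)
[2] T1.load  rd  (counter 0, T1.r 0)
[3] T2.load  rd  (counter 0, T2.r 0)
[4] T2.cas  hit  (counter 1, T2.r 0)
[5] T0.cas  miss  (counter 1, T0.r 0)
[6] T2.load  rd  (counter 1, T2.r 1)
[7] T2.cas  hit  (counter 2, T2.r 1)
[8] T1.cas  miss  (counter 2, T1.r 0)
[9] T1.load  rd  (counter 2, T1.r 2)
[10] T1.cas  hit  (counter 3, T1.r 2)
[11] T2.load  rd  (counter 3, T2.r 3)
[12] T2.cas  hit  (counter 4, T2.r 3)
[13] T2.load  rd  (counter 4, T2.r 4)
[14] T2.cas  hit  (counter 5, T2.r 4)
[15] T2.load  rd  (counter 5, T2.r 5)
[16] T2.cas  hit  (counter 6, T2.r 5)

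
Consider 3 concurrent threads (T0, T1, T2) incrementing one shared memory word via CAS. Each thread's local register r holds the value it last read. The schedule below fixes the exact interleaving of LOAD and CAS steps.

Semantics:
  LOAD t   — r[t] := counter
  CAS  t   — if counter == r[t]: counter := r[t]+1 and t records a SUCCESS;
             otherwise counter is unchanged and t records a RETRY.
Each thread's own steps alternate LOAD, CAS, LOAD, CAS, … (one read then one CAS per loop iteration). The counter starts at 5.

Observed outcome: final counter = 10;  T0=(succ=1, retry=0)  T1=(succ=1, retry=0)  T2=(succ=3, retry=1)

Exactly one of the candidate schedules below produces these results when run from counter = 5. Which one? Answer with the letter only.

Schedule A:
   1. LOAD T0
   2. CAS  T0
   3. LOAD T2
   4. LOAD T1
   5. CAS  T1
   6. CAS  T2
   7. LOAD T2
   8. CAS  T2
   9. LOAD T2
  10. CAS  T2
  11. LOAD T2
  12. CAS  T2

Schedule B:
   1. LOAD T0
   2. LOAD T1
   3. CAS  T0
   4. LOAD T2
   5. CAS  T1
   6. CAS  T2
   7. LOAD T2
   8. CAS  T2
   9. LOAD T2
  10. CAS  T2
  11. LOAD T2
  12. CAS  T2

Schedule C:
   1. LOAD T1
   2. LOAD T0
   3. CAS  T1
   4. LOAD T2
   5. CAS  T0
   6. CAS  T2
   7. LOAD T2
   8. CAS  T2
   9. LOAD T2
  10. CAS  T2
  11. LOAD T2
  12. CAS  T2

A

Simulating candidate A:
T0 LOAD — after: cnt=5, r=5 — load
T0 CAS — after: cnt=6, r=5 — ok
T2 LOAD — after: cnt=6, r=6 — load
T1 LOAD — after: cnt=6, r=6 — load
T1 CAS — after: cnt=7, r=6 — ok
T2 CAS — after: cnt=7, r=6 — retry
T2 LOAD — after: cnt=7, r=7 — load
T2 CAS — after: cnt=8, r=7 — ok
T2 LOAD — after: cnt=8, r=8 — load
T2 CAS — after: cnt=9, r=8 — ok
T2 LOAD — after: cnt=9, r=9 — load
T2 CAS — after: cnt=10, r=9 — ok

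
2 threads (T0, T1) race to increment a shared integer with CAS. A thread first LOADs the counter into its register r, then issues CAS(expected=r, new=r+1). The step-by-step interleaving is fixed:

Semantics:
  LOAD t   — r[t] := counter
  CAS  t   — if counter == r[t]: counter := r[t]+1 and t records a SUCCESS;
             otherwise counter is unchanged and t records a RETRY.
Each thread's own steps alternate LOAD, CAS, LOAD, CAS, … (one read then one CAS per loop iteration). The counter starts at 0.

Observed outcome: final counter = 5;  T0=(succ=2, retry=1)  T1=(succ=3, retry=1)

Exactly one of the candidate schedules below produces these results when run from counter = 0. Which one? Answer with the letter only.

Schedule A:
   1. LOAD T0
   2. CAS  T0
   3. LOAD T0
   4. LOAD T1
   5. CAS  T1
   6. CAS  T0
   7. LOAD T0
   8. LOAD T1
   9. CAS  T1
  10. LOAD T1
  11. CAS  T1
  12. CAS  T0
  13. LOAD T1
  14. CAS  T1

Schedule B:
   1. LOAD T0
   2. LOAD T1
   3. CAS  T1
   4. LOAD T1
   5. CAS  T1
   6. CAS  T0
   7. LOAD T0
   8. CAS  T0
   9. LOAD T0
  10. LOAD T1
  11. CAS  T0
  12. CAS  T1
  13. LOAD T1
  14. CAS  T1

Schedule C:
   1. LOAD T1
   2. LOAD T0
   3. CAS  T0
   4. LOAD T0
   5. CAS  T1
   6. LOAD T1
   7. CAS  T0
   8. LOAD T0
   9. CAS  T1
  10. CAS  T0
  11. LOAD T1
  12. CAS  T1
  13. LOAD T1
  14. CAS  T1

Simulating candidate B:
1. LOAD T0 → mem=0 r[T0]=0 [LOAD]
2. LOAD T1 → mem=0 r[T1]=0 [LOAD]
3. CAS T1 → mem=1 r[T1]=0 [OK]
4. LOAD T1 → mem=1 r[T1]=1 [LOAD]
5. CAS T1 → mem=2 r[T1]=1 [OK]
6. CAS T0 → mem=2 r[T0]=0 [RETRY]
7. LOAD T0 → mem=2 r[T0]=2 [LOAD]
8. CAS T0 → mem=3 r[T0]=2 [OK]
9. LOAD T0 → mem=3 r[T0]=3 [LOAD]
10. LOAD T1 → mem=3 r[T1]=3 [LOAD]
11. CAS T0 → mem=4 r[T0]=3 [OK]
12. CAS T1 → mem=4 r[T1]=3 [RETRY]
13. LOAD T1 → mem=4 r[T1]=4 [LOAD]
14. CAS T1 → mem=5 r[T1]=4 [OK]

B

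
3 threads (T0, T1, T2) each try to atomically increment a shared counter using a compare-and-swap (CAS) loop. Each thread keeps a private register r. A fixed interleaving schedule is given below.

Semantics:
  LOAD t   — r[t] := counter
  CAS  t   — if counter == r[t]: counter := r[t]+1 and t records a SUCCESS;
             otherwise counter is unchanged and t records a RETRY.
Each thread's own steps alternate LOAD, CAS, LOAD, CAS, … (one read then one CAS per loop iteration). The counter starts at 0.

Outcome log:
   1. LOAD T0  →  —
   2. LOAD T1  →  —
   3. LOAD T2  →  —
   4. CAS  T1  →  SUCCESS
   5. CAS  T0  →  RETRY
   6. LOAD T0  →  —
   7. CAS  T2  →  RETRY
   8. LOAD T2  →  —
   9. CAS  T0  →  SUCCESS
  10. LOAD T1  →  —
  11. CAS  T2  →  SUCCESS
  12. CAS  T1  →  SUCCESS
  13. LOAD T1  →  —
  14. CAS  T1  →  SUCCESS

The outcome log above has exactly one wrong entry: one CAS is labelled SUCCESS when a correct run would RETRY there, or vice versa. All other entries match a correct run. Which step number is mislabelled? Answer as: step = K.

step = 11

Reference trace:
[1] T0.load  rd  (counter 0, T0.r 0)
[2] T1.load  rd  (counter 0, T1.r 0)
[3] T2.load  rd  (counter 0, T2.r 0)
[4] T1.cas  hit  (counter 1, T1.r 0)
[5] T0.cas  miss  (counter 1, T0.r 0)
[6] T0.load  rd  (counter 1, T0.r 1)
[7] T2.cas  miss  (counter 1, T2.r 0)
[8] T2.load  rd  (counter 1, T2.r 1)
[9] T0.cas  hit  (counter 2, T0.r 1)
[10] T1.load  rd  (counter 2, T1.r 2)
[11] T2.cas  miss  (counter 2, T2.r 1)
[12] T1.cas  hit  (counter 3, T1.r 2)
[13] T1.load  rd  (counter 3, T1.r 3)
[14] T1.cas  hit  (counter 4, T1.r 3)
Flip is step 11.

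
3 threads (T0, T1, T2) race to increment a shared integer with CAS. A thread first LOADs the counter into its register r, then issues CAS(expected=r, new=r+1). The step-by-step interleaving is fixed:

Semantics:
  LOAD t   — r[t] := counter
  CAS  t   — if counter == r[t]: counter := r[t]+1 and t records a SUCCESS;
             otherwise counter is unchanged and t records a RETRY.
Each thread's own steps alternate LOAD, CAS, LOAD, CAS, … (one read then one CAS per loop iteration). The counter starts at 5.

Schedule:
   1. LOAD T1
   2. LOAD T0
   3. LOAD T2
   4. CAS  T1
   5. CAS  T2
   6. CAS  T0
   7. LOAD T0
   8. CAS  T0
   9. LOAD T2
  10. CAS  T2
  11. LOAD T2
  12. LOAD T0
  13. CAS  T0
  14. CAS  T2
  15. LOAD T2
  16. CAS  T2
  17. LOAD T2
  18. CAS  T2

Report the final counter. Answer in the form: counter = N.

counter = 11

T1 LOAD — after: cnt=5, r=5 — load
T0 LOAD — after: cnt=5, r=5 — load
T2 LOAD — after: cnt=5, r=5 — load
T1 CAS — after: cnt=6, r=5 — ok
T2 CAS — after: cnt=6, r=5 — retry
T0 CAS — after: cnt=6, r=5 — retry
T0 LOAD — after: cnt=6, r=6 — load
T0 CAS — after: cnt=7, r=6 — ok
T2 LOAD — after: cnt=7, r=7 — load
T2 CAS — after: cnt=8, r=7 — ok
T2 LOAD — after: cnt=8, r=8 — load
T0 LOAD — after: cnt=8, r=8 — load
T0 CAS — after: cnt=9, r=8 — ok
T2 CAS — after: cnt=9, r=8 — retry
T2 LOAD — after: cnt=9, r=9 — load
T2 CAS — after: cnt=10, r=9 — ok
T2 LOAD — after: cnt=10, r=10 — load
T2 CAS — after: cnt=11, r=10 — ok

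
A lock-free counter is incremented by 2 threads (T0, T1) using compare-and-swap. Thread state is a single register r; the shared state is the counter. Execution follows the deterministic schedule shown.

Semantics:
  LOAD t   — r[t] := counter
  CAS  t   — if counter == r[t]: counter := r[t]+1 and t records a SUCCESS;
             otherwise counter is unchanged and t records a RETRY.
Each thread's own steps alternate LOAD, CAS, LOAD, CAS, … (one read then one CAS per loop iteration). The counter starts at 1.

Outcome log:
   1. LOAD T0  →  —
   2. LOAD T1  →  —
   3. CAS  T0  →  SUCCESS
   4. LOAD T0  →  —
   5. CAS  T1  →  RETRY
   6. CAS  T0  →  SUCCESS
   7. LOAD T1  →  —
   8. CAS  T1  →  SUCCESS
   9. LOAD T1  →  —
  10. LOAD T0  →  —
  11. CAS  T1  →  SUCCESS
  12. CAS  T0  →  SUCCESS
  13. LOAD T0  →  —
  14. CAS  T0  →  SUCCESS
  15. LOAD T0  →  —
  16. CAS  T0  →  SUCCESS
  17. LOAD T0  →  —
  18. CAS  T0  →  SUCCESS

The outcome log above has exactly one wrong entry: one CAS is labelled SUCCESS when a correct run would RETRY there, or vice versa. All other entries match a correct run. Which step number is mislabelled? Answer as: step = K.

Correct run:
T0 LOAD — after: cnt=1, r=1 — load
T1 LOAD — after: cnt=1, r=1 — load
T0 CAS — after: cnt=2, r=1 — ok
T0 LOAD — after: cnt=2, r=2 — load
T1 CAS — after: cnt=2, r=1 — retry
T0 CAS — after: cnt=3, r=2 — ok
T1 LOAD — after: cnt=3, r=3 — load
T1 CAS — after: cnt=4, r=3 — ok
T1 LOAD — after: cnt=4, r=4 — load
T0 LOAD — after: cnt=4, r=4 — load
T1 CAS — after: cnt=5, r=4 — ok
T0 CAS — after: cnt=5, r=4 — retry
T0 LOAD — after: cnt=5, r=5 — load
T0 CAS — after: cnt=6, r=5 — ok
T0 LOAD — after: cnt=6, r=6 — load
T0 CAS — after: cnt=7, r=6 — ok
T0 LOAD — after: cnt=7, r=7 — load
T0 CAS — after: cnt=8, r=7 — ok
Mismatch at 12.

step = 12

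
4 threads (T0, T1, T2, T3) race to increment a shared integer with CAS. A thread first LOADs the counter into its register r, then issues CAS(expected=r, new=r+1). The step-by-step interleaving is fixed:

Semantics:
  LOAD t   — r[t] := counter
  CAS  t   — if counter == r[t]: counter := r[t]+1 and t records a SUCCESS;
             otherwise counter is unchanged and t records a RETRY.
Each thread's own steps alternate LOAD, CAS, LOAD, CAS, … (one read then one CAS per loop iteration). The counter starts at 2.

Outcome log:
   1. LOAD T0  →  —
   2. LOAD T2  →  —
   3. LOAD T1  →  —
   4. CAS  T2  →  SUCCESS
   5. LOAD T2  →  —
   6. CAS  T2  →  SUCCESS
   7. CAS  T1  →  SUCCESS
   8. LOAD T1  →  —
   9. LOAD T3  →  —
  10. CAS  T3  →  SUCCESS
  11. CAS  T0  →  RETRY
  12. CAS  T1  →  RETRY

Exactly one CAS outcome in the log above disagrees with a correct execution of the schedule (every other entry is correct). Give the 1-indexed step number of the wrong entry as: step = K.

step = 7

Correct run:
1. LOAD T0 → mem=2 r[T0]=2 [LOAD]
2. LOAD T2 → mem=2 r[T2]=2 [LOAD]
3. LOAD T1 → mem=2 r[T1]=2 [LOAD]
4. CAS T2 → mem=3 r[T2]=2 [OK]
5. LOAD T2 → mem=3 r[T2]=3 [LOAD]
6. CAS T2 → mem=4 r[T2]=3 [OK]
7. CAS T1 → mem=4 r[T1]=2 [RETRY]
8. LOAD T1 → mem=4 r[T1]=4 [LOAD]
9. LOAD T3 → mem=4 r[T3]=4 [LOAD]
10. CAS T3 → mem=5 r[T3]=4 [OK]
11. CAS T0 → mem=5 r[T0]=2 [RETRY]
12. CAS T1 → mem=5 r[T1]=4 [RETRY]
Flip is step 7.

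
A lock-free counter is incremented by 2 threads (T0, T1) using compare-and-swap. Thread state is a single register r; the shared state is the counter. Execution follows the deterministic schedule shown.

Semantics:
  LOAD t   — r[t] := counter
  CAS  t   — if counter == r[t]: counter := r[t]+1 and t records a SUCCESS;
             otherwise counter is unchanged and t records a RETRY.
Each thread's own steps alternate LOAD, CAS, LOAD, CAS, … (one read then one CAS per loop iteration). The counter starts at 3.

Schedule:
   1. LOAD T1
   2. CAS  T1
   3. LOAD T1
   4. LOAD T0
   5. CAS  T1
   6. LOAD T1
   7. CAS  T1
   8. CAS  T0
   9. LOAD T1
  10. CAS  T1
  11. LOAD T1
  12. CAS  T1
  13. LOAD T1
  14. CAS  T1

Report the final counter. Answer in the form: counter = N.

   1) LOAD T1:  M=3  r_T1=3
   2) CAS  T1:  M=4  r_T1=3 ✓
   3) LOAD T1:  M=4  r_T1=4
   4) LOAD T0:  M=4  r_T0=4
   5) CAS  T1:  M=5  r_T1=4 ✓
   6) LOAD T1:  M=5  r_T1=5
   7) CAS  T1:  M=6  r_T1=5 ✓
   8) CAS  T0:  M=6  r_T0=4 ✗
   9) LOAD T1:  M=6  r_T1=6
  10) CAS  T1:  M=7  r_T1=6 ✓
  11) LOAD T1:  M=7  r_T1=7
  12) CAS  T1:  M=8  r_T1=7 ✓
  13) LOAD T1:  M=8  r_T1=8
  14) CAS  T1:  M=9  r_T1=8 ✓

counter = 9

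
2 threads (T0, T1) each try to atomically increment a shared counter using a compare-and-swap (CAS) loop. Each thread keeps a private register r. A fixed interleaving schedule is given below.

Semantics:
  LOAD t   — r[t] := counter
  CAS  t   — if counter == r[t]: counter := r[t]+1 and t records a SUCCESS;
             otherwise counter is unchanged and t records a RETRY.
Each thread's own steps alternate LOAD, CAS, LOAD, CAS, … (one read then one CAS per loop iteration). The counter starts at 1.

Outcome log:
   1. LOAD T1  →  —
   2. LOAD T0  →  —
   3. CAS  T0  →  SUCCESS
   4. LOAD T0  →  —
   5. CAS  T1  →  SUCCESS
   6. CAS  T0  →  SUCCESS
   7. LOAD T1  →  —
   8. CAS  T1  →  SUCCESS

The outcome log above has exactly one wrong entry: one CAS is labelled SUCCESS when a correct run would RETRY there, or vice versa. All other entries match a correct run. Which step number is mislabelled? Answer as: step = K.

step = 5

Re-executing:
[1] T1.load  rd  (counter 1, T1.r 1)
[2] T0.load  rd  (counter 1, T0.r 1)
[3] T0.cas  hit  (counter 2, T0.r 1)
[4] T0.load  rd  (counter 2, T0.r 2)
[5] T1.cas  miss  (counter 2, T1.r 1)
[6] T0.cas  hit  (counter 3, T0.r 2)
[7] T1.load  rd  (counter 3, T1.r 3)
[8] T1.cas  hit  (counter 4, T1.r 3)
Mismatch at 5.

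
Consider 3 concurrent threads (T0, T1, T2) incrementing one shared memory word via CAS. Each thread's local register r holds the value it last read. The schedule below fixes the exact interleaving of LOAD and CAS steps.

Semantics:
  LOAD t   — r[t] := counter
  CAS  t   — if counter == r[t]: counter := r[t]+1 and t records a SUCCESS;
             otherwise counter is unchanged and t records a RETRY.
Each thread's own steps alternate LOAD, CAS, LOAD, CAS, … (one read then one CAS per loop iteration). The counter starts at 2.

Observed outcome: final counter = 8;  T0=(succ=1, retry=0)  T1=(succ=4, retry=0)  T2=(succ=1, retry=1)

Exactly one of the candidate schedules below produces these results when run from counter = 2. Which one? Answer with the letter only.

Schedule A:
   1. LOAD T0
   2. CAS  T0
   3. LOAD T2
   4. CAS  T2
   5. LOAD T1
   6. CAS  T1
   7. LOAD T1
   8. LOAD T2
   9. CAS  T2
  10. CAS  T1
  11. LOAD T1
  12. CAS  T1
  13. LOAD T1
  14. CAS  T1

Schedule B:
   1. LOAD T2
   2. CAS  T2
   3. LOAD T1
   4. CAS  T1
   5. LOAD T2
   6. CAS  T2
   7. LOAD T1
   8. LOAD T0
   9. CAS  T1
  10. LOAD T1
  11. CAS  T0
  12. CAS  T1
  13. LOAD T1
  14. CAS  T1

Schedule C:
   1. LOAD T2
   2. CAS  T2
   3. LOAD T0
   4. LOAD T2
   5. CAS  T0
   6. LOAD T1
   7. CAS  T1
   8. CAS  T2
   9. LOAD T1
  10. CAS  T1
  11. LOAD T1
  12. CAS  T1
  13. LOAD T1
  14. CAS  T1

Simulating candidate C:
1. LOAD T2 → mem=2 r[T2]=2 [LOAD]
2. CAS T2 → mem=3 r[T2]=2 [OK]
3. LOAD T0 → mem=3 r[T0]=3 [LOAD]
4. LOAD T2 → mem=3 r[T2]=3 [LOAD]
5. CAS T0 → mem=4 r[T0]=3 [OK]
6. LOAD T1 → mem=4 r[T1]=4 [LOAD]
7. CAS T1 → mem=5 r[T1]=4 [OK]
8. CAS T2 → mem=5 r[T2]=3 [RETRY]
9. LOAD T1 → mem=5 r[T1]=5 [LOAD]
10. CAS T1 → mem=6 r[T1]=5 [OK]
11. LOAD T1 → mem=6 r[T1]=6 [LOAD]
12. CAS T1 → mem=7 r[T1]=6 [OK]
13. LOAD T1 → mem=7 r[T1]=7 [LOAD]
14. CAS T1 → mem=8 r[T1]=7 [OK]

C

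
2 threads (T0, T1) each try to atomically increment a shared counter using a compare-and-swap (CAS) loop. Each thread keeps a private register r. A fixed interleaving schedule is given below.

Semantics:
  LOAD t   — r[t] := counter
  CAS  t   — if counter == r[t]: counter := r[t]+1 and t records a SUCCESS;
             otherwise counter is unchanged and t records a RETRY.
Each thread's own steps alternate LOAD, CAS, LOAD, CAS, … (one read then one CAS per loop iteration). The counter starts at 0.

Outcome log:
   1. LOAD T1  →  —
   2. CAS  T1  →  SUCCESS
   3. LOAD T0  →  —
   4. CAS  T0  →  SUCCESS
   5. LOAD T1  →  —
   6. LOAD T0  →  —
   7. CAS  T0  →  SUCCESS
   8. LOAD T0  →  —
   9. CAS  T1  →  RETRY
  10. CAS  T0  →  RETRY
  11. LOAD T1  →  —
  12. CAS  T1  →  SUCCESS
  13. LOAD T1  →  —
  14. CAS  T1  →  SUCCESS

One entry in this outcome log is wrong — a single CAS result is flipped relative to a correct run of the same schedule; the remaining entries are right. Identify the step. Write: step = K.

Re-executing:
step 1: T1 LOAD ⇒ load; ctr=0 reg=0
step 2: T1 CAS ⇒ ok; ctr=1 reg=0
step 3: T0 LOAD ⇒ load; ctr=1 reg=1
step 4: T0 CAS ⇒ ok; ctr=2 reg=1
step 5: T1 LOAD ⇒ load; ctr=2 reg=2
step 6: T0 LOAD ⇒ load; ctr=2 reg=2
step 7: T0 CAS ⇒ ok; ctr=3 reg=2
step 8: T0 LOAD ⇒ load; ctr=3 reg=3
step 9: T1 CAS ⇒ retry; ctr=3 reg=2
step 10: T0 CAS ⇒ ok; ctr=4 reg=3
step 11: T1 LOAD ⇒ load; ctr=4 reg=4
step 12: T1 CAS ⇒ ok; ctr=5 reg=4
step 13: T1 LOAD ⇒ load; ctr=5 reg=5
step 14: T1 CAS ⇒ ok; ctr=6 reg=5
Mismatch at 10.

step = 10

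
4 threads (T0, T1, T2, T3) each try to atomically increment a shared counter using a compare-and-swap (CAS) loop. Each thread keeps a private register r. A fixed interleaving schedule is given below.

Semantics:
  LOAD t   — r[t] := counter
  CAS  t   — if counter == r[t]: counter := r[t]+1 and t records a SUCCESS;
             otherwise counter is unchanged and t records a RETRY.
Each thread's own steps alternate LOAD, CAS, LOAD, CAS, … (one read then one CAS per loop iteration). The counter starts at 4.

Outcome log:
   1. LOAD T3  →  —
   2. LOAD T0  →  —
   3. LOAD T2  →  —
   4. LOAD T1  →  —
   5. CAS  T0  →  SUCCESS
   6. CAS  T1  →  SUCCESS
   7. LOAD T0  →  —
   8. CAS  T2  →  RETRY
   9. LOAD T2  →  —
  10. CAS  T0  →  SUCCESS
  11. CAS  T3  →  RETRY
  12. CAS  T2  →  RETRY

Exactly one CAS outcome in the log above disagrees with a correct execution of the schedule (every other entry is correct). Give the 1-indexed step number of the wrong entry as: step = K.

step = 6

Reference trace:
#1 T3 reads 4
#2 T0 reads 4
#3 T2 reads 4
#4 T1 reads 4
#5 T0 CAS(4→5) writes; counter now 5
#6 T1 CAS(4→5) fails; counter now 5
#7 T0 reads 5
#8 T2 CAS(4→5) fails; counter now 5
#9 T2 reads 5
#10 T0 CAS(5→6) writes; counter now 6
#11 T3 CAS(4→5) fails; counter now 6
#12 T2 CAS(5→6) fails; counter now 6
Mismatch at 6.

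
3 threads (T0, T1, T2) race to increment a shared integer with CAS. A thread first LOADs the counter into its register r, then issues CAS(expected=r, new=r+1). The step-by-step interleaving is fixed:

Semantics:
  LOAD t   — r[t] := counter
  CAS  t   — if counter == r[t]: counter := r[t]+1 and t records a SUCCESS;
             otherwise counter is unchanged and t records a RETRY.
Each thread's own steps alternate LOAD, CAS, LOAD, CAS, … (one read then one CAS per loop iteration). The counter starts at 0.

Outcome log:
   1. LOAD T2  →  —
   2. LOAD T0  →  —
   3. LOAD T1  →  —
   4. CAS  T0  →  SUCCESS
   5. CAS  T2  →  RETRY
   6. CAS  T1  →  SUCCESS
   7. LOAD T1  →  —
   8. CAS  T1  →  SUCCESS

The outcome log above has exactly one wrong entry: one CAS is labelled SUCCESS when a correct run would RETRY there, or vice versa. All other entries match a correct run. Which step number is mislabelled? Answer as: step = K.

step = 6

Reference trace:
1. LOAD T2 → mem=0 r[T2]=0 [LOAD]
2. LOAD T0 → mem=0 r[T0]=0 [LOAD]
3. LOAD T1 → mem=0 r[T1]=0 [LOAD]
4. CAS T0 → mem=1 r[T0]=0 [OK]
5. CAS T2 → mem=1 r[T2]=0 [RETRY]
6. CAS T1 → mem=1 r[T1]=0 [RETRY]
7. LOAD T1 → mem=1 r[T1]=1 [LOAD]
8. CAS T1 → mem=2 r[T1]=1 [OK]
Mismatch at 6.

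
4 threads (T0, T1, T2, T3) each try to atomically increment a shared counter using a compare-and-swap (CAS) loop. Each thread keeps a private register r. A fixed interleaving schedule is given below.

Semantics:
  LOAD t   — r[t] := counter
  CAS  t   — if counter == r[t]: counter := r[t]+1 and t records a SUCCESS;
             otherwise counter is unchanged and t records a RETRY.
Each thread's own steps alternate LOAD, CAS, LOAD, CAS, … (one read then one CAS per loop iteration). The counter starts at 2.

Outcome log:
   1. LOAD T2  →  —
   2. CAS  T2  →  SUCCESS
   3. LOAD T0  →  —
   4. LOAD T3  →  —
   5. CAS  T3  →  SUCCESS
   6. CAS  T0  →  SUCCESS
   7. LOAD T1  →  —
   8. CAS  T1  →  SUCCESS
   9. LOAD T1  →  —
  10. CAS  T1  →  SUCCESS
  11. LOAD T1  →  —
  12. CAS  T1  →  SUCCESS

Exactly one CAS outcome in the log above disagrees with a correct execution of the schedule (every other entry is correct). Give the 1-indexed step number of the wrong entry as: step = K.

Re-executing:
[1] T2.load  rd  (counter 2, T2.r 2)
[2] T2.cas  hit  (counter 3, T2.r 2)
[3] T0.load  rd  (counter 3, T0.r 3)
[4] T3.load  rd  (counter 3, T3.r 3)
[5] T3.cas  hit  (counter 4, T3.r 3)
[6] T0.cas  miss  (counter 4, T0.r 3)
[7] T1.load  rd  (counter 4, T1.r 4)
[8] T1.cas  hit  (counter 5, T1.r 4)
[9] T1.load  rd  (counter 5, T1.r 5)
[10] T1.cas  hit  (counter 6, T1.r 5)
[11] T1.load  rd  (counter 6, T1.r 6)
[12] T1.cas  hit  (counter 7, T1.r 6)
Mismatch at 6.

step = 6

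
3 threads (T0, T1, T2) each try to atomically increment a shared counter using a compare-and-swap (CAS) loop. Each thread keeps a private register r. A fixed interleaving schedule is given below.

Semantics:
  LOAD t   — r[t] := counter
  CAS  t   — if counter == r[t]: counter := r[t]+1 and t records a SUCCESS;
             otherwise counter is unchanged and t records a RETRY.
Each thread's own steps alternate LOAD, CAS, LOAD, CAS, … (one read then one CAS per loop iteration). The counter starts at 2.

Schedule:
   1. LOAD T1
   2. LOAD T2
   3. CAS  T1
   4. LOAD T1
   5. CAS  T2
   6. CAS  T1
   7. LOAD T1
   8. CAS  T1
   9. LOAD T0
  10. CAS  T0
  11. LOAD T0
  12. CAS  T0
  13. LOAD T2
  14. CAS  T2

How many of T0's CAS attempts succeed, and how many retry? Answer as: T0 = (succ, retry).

step 1: T1 LOAD ⇒ load; ctr=2 reg=2
step 2: T2 LOAD ⇒ load; ctr=2 reg=2
step 3: T1 CAS ⇒ ok; ctr=3 reg=2
step 4: T1 LOAD ⇒ load; ctr=3 reg=3
step 5: T2 CAS ⇒ retry; ctr=3 reg=2
step 6: T1 CAS ⇒ ok; ctr=4 reg=3
step 7: T1 LOAD ⇒ load; ctr=4 reg=4
step 8: T1 CAS ⇒ ok; ctr=5 reg=4
step 9: T0 LOAD ⇒ load; ctr=5 reg=5
step 10: T0 CAS ⇒ ok; ctr=6 reg=5
step 11: T0 LOAD ⇒ load; ctr=6 reg=6
step 12: T0 CAS ⇒ ok; ctr=7 reg=6
step 13: T2 LOAD ⇒ load; ctr=7 reg=7
step 14: T2 CAS ⇒ ok; ctr=8 reg=7

T0 = (2, 0)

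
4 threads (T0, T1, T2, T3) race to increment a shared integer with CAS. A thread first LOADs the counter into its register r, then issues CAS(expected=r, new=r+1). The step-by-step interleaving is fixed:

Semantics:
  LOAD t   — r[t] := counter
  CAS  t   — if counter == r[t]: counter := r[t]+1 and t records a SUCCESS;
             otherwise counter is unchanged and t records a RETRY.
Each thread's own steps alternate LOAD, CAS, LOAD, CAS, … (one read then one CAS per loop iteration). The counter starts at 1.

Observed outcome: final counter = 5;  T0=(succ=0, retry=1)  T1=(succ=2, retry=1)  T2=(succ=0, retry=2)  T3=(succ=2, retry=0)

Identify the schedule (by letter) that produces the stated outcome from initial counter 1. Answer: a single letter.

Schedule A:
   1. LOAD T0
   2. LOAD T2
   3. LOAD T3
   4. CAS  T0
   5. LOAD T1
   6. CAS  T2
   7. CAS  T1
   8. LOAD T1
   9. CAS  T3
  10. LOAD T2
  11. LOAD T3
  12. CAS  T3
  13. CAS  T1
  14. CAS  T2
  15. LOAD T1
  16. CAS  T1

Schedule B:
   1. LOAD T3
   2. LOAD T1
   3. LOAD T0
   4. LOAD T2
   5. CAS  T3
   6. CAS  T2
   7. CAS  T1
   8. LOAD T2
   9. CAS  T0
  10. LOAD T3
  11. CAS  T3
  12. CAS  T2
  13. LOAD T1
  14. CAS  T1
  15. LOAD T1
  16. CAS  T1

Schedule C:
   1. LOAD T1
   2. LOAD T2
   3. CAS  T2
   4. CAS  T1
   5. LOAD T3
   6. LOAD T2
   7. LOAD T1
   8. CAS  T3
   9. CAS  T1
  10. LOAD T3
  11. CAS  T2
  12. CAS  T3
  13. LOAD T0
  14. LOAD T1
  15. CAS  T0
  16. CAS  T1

Simulating candidate B:
#1 T3 reads 1
#2 T1 reads 1
#3 T0 reads 1
#4 T2 reads 1
#5 T3 CAS(1→2) writes; counter now 2
#6 T2 CAS(1→2) fails; counter now 2
#7 T1 CAS(1→2) fails; counter now 2
#8 T2 reads 2
#9 T0 CAS(1→2) fails; counter now 2
#10 T3 reads 2
#11 T3 CAS(2→3) writes; counter now 3
#12 T2 CAS(2→3) fails; counter now 3
#13 T1 reads 3
#14 T1 CAS(3→4) writes; counter now 4
#15 T1 reads 4
#16 T1 CAS(4→5) writes; counter now 5

B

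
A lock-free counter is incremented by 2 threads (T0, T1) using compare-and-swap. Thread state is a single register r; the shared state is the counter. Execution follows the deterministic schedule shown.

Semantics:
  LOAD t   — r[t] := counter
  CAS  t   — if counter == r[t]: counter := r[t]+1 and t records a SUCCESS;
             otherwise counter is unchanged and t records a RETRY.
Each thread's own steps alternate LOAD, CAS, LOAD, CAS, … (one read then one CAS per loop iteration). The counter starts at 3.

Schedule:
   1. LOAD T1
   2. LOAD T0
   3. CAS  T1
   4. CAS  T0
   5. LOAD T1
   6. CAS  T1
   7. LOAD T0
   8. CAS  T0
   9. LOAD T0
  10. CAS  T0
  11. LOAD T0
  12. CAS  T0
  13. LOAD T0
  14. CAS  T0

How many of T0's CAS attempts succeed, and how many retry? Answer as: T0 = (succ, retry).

T0 = (4, 1)

1. LOAD T1 → mem=3 r[T1]=3 [LOAD]
2. LOAD T0 → mem=3 r[T0]=3 [LOAD]
3. CAS T1 → mem=4 r[T1]=3 [OK]
4. CAS T0 → mem=4 r[T0]=3 [RETRY]
5. LOAD T1 → mem=4 r[T1]=4 [LOAD]
6. CAS T1 → mem=5 r[T1]=4 [OK]
7. LOAD T0 → mem=5 r[T0]=5 [LOAD]
8. CAS T0 → mem=6 r[T0]=5 [OK]
9. LOAD T0 → mem=6 r[T0]=6 [LOAD]
10. CAS T0 → mem=7 r[T0]=6 [OK]
11. LOAD T0 → mem=7 r[T0]=7 [LOAD]
12. CAS T0 → mem=8 r[T0]=7 [OK]
13. LOAD T0 → mem=8 r[T0]=8 [LOAD]
14. CAS T0 → mem=9 r[T0]=8 [OK]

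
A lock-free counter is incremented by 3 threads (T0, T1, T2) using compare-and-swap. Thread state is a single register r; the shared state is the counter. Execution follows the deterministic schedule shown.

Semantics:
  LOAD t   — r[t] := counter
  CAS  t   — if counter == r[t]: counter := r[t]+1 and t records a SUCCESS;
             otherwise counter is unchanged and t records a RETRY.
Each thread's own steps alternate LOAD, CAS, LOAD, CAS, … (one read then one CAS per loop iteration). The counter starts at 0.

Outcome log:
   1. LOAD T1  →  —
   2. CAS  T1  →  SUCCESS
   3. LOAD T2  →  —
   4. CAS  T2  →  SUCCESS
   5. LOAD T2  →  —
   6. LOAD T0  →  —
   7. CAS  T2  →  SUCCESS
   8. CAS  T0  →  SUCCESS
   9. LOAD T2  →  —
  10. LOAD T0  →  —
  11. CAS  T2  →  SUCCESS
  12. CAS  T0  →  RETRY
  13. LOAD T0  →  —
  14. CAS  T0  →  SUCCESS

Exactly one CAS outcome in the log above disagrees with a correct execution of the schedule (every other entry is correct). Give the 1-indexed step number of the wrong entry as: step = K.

step = 8

Reference trace:
[1] T1.load  rd  (counter 0, T1.r 0)
[2] T1.cas  hit  (counter 1, T1.r 0)
[3] T2.load  rd  (counter 1, T2.r 1)
[4] T2.cas  hit  (counter 2, T2.r 1)
[5] T2.load  rd  (counter 2, T2.r 2)
[6] T0.load  rd  (counter 2, T0.r 2)
[7] T2.cas  hit  (counter 3, T2.r 2)
[8] T0.cas  miss  (counter 3, T0.r 2)
[9] T2.load  rd  (counter 3, T2.r 3)
[10] T0.load  rd  (counter 3, T0.r 3)
[11] T2.cas  hit  (counter 4, T2.r 3)
[12] T0.cas  miss  (counter 4, T0.r 3)
[13] T0.load  rd  (counter 4, T0.r 4)
[14] T0.cas  hit  (counter 5, T0.r 4)
Log disagrees first at step 8.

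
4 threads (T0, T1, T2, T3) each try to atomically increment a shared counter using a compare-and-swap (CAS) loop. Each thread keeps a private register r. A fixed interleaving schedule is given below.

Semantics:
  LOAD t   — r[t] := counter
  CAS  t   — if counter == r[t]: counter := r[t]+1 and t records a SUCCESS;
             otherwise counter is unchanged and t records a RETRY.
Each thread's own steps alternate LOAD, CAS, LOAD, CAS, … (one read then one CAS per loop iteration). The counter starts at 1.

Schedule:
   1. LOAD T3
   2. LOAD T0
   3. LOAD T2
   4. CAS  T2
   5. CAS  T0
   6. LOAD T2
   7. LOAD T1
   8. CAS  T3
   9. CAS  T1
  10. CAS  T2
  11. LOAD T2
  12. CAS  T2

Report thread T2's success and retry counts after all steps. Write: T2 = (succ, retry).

1. LOAD T3 → mem=1 r[T3]=1 [LOAD]
2. LOAD T0 → mem=1 r[T0]=1 [LOAD]
3. LOAD T2 → mem=1 r[T2]=1 [LOAD]
4. CAS T2 → mem=2 r[T2]=1 [OK]
5. CAS T0 → mem=2 r[T0]=1 [RETRY]
6. LOAD T2 → mem=2 r[T2]=2 [LOAD]
7. LOAD T1 → mem=2 r[T1]=2 [LOAD]
8. CAS T3 → mem=2 r[T3]=1 [RETRY]
9. CAS T1 → mem=3 r[T1]=2 [OK]
10. CAS T2 → mem=3 r[T2]=2 [RETRY]
11. LOAD T2 → mem=3 r[T2]=3 [LOAD]
12. CAS T2 → mem=4 r[T2]=3 [OK]

T2 = (2, 1)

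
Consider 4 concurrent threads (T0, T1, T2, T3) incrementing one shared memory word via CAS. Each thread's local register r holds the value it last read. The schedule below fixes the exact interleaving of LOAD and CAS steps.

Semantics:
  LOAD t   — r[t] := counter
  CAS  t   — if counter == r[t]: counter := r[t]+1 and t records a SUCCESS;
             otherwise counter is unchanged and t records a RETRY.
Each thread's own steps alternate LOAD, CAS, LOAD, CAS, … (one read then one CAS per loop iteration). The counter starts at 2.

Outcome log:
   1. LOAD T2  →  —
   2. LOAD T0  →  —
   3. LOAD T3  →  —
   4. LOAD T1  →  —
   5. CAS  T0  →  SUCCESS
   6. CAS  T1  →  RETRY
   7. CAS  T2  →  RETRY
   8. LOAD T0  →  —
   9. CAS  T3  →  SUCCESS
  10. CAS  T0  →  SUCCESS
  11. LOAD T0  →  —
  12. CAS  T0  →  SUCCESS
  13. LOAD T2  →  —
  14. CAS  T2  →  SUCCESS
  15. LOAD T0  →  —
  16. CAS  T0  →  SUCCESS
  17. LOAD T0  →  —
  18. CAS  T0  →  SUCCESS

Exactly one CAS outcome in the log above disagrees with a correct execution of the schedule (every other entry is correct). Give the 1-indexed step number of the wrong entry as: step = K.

step = 9

Correct run:
   1) LOAD T2:  M=2  r_T2=2
   2) LOAD T0:  M=2  r_T0=2
   3) LOAD T3:  M=2  r_T3=2
   4) LOAD T1:  M=2  r_T1=2
   5) CAS  T0:  M=3  r_T0=2 ✓
   6) CAS  T1:  M=3  r_T1=2 ✗
   7) CAS  T2:  M=3  r_T2=2 ✗
   8) LOAD T0:  M=3  r_T0=3
   9) CAS  T3:  M=3  r_T3=2 ✗
  10) CAS  T0:  M=4  r_T0=3 ✓
  11) LOAD T0:  M=4  r_T0=4
  12) CAS  T0:  M=5  r_T0=4 ✓
  13) LOAD T2:  M=5  r_T2=5
  14) CAS  T2:  M=6  r_T2=5 ✓
  15) LOAD T0:  M=6  r_T0=6
  16) CAS  T0:  M=7  r_T0=6 ✓
  17) LOAD T0:  M=7  r_T0=7
  18) CAS  T0:  M=8  r_T0=7 ✓
Mismatch at 9.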